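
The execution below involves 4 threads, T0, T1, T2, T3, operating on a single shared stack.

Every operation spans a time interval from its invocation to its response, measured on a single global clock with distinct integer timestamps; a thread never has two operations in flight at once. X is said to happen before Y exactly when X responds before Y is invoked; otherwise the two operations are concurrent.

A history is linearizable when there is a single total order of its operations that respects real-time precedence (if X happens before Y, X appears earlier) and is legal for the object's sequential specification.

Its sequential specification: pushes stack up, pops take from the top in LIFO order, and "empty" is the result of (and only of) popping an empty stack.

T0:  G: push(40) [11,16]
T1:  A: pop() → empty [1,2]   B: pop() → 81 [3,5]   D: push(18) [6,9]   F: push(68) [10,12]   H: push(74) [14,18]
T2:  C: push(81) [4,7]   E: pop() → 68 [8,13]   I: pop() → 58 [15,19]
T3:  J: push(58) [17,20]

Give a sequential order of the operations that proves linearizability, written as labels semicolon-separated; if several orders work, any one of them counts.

A; C; B; D; F; E; G; H; J; I

step 1: A pop() → empty — stack <>
step 2: C push(81) — stack <81>
step 3: B pop() → 81 — stack <>
step 4: D push(18) — stack <18>
step 5: F push(68) — stack <18,68>
step 6: E pop() → 68 — stack <18>
step 7: G push(40) — stack <18,40>
step 8: H push(74) — stack <18,40,74>
step 9: J push(58) — stack <18,40,74,58>
step 10: I pop() → 58 — stack <18,40,74>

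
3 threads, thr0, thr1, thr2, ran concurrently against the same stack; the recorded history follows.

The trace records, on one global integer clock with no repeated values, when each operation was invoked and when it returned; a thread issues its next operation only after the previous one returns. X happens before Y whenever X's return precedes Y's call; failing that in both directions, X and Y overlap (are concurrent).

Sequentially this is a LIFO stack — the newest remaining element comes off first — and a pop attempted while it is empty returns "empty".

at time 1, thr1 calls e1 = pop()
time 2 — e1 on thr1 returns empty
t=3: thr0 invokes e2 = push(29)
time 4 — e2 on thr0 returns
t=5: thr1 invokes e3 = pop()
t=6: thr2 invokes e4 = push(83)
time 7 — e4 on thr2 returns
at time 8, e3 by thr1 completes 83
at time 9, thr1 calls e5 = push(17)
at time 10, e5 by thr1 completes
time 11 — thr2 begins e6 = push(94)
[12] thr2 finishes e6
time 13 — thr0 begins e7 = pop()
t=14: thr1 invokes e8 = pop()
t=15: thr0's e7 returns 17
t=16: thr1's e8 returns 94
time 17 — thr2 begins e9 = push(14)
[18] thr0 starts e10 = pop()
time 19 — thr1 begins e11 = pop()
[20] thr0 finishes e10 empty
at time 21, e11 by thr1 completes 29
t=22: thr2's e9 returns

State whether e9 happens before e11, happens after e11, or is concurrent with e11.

e9 spans [17,22], e11 spans [19,21]
the intervals overlap in both directions

concurrent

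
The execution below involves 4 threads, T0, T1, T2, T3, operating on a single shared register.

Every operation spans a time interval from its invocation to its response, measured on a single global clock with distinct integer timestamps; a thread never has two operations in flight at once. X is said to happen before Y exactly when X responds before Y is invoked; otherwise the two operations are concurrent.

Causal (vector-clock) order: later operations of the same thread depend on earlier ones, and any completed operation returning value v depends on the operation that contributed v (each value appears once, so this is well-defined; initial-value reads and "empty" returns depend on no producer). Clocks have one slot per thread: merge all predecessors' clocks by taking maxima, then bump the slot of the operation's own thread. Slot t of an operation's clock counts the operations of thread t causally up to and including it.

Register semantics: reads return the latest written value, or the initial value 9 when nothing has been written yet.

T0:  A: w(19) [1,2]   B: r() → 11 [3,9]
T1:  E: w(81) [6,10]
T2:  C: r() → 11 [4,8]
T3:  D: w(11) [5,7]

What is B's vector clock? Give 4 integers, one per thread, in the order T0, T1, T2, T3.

(2, 0, 0, 1)

D, invoked 5, has no incoming edges; only T3's bump applies → (0, 0, 0, 1)
E, invoked 6, has no incoming edges; only T1's bump applies → (0, 1, 0, 0)
A, invoked 1, has no incoming edges; only T0's bump applies → (1, 0, 0, 0)
merge at C (invoked 4): VC(D)=(0, 0, 0, 1), own-thread bump on T2 → (0, 0, 1, 1)
merge at B (invoked 3): VC(A)=(1, 0, 0, 0), VC(D)=(0, 0, 0, 1), own-thread bump on T0 → (2, 0, 0, 1)
target: VC(B) = (2, 0, 0, 1)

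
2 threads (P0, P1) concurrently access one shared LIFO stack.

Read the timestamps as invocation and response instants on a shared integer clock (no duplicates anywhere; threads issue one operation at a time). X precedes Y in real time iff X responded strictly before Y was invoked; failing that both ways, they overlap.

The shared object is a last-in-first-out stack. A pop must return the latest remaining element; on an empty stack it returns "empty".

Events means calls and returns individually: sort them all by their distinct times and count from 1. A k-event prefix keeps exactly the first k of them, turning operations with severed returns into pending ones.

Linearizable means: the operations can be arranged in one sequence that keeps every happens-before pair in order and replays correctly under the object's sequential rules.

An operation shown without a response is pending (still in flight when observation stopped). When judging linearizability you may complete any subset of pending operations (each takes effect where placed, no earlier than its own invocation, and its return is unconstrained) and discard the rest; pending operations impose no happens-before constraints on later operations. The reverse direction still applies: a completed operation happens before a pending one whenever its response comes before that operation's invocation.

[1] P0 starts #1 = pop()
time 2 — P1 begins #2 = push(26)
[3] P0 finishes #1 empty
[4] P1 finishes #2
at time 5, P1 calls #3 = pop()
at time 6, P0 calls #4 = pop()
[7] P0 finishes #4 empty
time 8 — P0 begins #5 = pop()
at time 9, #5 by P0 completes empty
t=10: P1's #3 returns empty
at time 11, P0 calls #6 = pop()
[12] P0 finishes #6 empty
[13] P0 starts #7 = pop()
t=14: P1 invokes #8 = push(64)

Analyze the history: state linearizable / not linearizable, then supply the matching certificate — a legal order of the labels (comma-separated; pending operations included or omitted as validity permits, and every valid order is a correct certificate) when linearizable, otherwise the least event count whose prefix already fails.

through event 9 a valid linearization exists; event 10 (#3 responding at time 10) ends that
6 orders of the 5 completed LIFO stack ops respect real time; none is legal
for example #1, #2, #3, #4, #5 fails at step 3: #3 pop() → empty is not legal there
for example #1, #2, #4, #3, #5 fails at step 3: #4 pop() → empty is not legal there

not linearizable — minimal violating prefix: 10 events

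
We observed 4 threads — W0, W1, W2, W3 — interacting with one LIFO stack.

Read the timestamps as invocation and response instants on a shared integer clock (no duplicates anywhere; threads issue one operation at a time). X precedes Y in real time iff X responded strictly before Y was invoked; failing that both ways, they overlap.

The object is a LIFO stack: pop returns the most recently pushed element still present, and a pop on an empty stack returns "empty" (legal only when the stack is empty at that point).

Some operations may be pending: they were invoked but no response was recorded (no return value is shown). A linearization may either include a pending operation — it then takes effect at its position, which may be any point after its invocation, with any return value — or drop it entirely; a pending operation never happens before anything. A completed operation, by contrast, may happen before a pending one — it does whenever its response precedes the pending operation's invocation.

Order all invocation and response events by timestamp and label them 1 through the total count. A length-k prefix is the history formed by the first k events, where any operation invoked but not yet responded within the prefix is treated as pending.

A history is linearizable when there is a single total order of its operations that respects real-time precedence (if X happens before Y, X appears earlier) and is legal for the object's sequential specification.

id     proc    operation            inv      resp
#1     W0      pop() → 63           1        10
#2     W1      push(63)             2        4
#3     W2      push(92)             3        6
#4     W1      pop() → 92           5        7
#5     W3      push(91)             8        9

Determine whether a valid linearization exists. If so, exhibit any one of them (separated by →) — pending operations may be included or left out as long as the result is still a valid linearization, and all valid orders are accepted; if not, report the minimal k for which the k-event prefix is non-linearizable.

linearizable — witness: #2 → #1 → #3 → #4 → #5

after step 1 (#2 push(63)): stack <63>
after step 2 (#1 pop() → 63): stack <>
after step 3 (#3 push(92)): stack <92>
after step 4 (#4 pop() → 92): stack <>
after step 5 (#5 push(91)): stack <91>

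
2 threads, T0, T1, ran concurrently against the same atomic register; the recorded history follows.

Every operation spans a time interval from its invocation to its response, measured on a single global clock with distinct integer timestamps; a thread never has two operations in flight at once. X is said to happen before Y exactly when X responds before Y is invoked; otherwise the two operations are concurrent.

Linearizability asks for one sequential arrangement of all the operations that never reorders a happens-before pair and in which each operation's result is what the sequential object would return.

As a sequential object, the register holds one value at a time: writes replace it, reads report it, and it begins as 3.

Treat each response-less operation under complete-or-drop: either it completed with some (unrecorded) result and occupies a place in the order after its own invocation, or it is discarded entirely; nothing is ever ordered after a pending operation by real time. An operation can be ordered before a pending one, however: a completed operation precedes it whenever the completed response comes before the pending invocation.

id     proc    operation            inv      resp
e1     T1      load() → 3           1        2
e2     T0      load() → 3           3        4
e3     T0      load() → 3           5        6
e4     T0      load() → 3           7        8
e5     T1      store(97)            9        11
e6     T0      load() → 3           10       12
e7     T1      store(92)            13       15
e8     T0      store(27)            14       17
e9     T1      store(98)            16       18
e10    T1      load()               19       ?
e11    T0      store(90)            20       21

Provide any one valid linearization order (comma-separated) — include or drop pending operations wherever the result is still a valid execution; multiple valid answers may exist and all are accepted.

e1, e2, e3, e4, e6, e5, e7, e8, e9, e10, e11

step 1: e1 load() → 3 — value 3
step 2: e2 load() → 3 — value 3
step 3: e3 load() → 3 — value 3
step 4: e4 load() → 3 — value 3
step 5: e6 load() → 3 — value 3
step 6: e5 store(97) — value 97
step 7: e7 store(92) — value 92
step 8: e8 store(27) — value 27
step 9: e9 store(98) — value 98
step 10: e10 load() (pending, included) — value 98
step 11: e11 store(90) — value 90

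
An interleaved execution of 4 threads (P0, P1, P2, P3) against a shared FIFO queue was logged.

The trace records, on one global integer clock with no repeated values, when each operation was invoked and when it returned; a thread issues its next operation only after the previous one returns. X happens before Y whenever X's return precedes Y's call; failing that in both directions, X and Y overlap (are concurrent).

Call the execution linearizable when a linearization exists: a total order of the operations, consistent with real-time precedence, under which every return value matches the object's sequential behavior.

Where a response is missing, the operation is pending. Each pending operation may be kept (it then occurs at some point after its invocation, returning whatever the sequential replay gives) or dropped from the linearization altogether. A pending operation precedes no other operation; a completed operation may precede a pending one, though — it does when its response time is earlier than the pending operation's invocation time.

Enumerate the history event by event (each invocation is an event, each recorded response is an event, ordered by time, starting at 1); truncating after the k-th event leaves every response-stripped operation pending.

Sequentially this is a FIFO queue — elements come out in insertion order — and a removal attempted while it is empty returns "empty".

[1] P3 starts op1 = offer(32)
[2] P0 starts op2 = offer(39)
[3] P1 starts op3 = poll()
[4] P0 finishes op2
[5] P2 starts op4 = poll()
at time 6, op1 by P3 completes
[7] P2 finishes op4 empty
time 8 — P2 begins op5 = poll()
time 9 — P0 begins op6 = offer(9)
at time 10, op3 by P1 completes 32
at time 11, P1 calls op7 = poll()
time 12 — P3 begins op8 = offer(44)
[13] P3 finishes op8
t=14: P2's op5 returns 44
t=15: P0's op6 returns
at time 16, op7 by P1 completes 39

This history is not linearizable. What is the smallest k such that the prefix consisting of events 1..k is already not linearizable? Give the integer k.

one valid order for events 1..9 is op2, op3, op4, op1:
after step 1 (op2 offer(39)): queue <39>
after step 2 (op3 poll() (pending, included)): queue <>
after step 3 (op4 poll() → empty): queue <>
after step 4 (op1 offer(32)): queue <32>
once event 10 joins (op3's response, time 10), exhaustive search finds no witness
completion choices over the 2 pending operations (op5, op6) were checked; none helps
e.g. op1, op2, op3, op4 (pending dropped): illegal at step 4, since op4 poll() → empty cannot apply there
e.g. op1, op2, op4, op3 (pending dropped): illegal at step 3, since op4 poll() → empty cannot apply there

10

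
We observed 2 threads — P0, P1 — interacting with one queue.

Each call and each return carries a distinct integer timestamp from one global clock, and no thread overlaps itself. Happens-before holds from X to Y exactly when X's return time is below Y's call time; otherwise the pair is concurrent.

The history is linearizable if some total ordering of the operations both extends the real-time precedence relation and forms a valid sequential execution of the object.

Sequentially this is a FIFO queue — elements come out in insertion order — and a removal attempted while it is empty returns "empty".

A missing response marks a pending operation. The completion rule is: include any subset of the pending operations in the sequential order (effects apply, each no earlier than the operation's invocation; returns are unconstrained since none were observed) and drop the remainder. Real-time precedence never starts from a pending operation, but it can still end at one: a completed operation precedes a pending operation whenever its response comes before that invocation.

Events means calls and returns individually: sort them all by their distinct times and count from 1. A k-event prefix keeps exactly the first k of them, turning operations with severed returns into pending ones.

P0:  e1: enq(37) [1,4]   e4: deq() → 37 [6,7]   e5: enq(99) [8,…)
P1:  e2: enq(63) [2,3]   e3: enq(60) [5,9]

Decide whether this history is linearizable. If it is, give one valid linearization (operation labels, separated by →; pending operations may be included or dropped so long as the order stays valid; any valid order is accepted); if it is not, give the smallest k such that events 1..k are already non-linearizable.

linearizable — witness: e1 → e2 → e3 → e4

step 1: e1 enq(37) — queue <37>
step 2: e2 enq(63) — queue <37,63>
step 3: e3 enq(60) — queue <37,63,60>
step 4: e4 deq() → 37 — queue <63,60>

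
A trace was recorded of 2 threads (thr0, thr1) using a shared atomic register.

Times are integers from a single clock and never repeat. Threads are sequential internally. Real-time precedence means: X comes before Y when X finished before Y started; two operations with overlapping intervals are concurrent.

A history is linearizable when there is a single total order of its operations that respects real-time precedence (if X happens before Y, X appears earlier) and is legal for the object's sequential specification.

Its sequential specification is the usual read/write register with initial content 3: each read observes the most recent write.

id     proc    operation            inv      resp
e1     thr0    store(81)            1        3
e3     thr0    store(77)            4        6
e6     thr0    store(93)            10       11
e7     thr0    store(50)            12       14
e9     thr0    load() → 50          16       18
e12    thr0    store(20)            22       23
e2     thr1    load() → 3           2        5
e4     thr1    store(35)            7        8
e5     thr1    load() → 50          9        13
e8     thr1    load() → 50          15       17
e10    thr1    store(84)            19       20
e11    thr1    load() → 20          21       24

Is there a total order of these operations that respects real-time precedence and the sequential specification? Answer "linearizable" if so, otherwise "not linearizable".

a witness: e2, e1, e3, e4, e6, e7, e5, e8, e9, e10, e12, e11
step 1: e2 load() → 3 — value 3
step 2: e1 store(81) — value 81
step 3: e3 store(77) — value 77
step 4: e4 store(35) — value 35
step 5: e6 store(93) — value 93
step 6: e7 store(50) — value 50
step 7: e5 load() → 50 — value 50
step 8: e8 load() → 50 — value 50
step 9: e9 load() → 50 — value 50
step 10: e10 store(84) — value 84
step 11: e12 store(20) — value 20
step 12: e11 load() → 20 — value 20

linearizable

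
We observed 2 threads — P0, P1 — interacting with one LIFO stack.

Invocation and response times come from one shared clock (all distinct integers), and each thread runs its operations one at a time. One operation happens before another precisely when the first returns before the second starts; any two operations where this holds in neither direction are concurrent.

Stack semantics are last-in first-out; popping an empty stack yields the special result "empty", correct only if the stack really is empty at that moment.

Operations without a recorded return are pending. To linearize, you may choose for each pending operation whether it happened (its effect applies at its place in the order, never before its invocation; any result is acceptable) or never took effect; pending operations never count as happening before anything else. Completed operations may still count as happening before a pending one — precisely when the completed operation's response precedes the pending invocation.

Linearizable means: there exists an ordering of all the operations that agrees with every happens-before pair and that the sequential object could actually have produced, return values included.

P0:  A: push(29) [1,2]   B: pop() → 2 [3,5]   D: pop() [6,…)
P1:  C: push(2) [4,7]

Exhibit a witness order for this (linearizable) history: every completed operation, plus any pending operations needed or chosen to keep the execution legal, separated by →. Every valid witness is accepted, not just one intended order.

A → C → B

step 1: A push(29) — stack <29>
step 2: C push(2) — stack <29,2>
step 3: B pop() → 2 — stack <29>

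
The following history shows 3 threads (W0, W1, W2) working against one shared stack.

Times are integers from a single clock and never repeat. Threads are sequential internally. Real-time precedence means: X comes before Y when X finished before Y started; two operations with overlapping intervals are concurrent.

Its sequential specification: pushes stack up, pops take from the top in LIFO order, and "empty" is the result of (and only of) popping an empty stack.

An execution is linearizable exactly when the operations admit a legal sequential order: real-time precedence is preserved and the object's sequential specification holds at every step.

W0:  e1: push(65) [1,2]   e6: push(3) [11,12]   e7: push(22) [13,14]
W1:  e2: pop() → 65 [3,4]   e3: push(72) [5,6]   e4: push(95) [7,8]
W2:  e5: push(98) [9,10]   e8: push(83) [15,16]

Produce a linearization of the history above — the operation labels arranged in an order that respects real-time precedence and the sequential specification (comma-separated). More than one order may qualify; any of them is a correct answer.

e1, e2, e3, e4, e5, e6, e7, e8

after step 1 (e1 push(65)): stack <65>
after step 2 (e2 pop() → 65): stack <>
after step 3 (e3 push(72)): stack <72>
after step 4 (e4 push(95)): stack <72,95>
after step 5 (e5 push(98)): stack <72,95,98>
after step 6 (e6 push(3)): stack <72,95,98,3>
after step 7 (e7 push(22)): stack <72,95,98,3,22>
after step 8 (e8 push(83)): stack <72,95,98,3,22,83>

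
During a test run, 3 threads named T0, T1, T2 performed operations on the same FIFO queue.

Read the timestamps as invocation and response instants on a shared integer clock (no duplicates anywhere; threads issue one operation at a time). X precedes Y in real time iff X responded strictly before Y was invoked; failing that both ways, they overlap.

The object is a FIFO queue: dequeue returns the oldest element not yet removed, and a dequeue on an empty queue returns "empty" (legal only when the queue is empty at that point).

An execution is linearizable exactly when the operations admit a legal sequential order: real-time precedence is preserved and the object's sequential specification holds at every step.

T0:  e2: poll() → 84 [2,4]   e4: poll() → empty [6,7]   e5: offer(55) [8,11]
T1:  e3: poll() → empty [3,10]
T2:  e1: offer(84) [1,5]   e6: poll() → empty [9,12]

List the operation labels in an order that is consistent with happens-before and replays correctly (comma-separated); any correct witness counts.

e1, e2, e3, e4, e6, e5

step 1: e1 offer(84) — queue <84>
step 2: e2 poll() → 84 — queue <>
step 3: e3 poll() → empty — queue <>
step 4: e4 poll() → empty — queue <>
step 5: e6 poll() → empty — queue <>
step 6: e5 offer(55) — queue <55>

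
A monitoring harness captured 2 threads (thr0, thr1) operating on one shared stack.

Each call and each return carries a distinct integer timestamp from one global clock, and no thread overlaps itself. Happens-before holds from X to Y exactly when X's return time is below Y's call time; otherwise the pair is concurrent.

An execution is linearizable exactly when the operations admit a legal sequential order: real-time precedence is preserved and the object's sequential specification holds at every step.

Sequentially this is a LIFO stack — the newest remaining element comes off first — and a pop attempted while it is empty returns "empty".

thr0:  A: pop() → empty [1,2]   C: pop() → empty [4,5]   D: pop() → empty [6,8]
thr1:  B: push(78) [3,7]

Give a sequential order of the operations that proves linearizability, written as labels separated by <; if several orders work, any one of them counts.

A < C < D < B

1. A pop() → empty, leaving stack <>
2. C pop() → empty, leaving stack <>
3. D pop() → empty, leaving stack <>
4. B push(78), leaving stack <78>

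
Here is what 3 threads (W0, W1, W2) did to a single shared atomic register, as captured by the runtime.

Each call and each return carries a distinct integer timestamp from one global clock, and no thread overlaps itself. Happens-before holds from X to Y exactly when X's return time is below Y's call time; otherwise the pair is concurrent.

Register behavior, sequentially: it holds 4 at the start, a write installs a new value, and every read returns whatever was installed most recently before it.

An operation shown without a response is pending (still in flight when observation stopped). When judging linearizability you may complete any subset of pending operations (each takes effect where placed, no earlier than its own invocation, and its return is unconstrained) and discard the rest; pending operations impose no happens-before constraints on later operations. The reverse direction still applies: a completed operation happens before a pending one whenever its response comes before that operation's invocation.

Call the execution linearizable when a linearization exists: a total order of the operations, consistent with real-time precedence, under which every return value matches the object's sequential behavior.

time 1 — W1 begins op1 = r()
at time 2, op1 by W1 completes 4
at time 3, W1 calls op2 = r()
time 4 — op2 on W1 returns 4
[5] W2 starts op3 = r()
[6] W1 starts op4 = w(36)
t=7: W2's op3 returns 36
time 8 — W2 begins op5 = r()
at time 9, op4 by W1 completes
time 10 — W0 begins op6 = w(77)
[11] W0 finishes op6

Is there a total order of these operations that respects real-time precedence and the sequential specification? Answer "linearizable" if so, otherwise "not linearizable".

linearizable

a witness: op1, op2, op4, op3, op5, op6
after step 1 (op1 r() → 4): value 4
after step 2 (op2 r() → 4): value 4
after step 3 (op4 w(36)): value 36
after step 4 (op3 r() → 36): value 36
after step 5 (op5 r() (pending, included)): value 36
after step 6 (op6 w(77)): value 77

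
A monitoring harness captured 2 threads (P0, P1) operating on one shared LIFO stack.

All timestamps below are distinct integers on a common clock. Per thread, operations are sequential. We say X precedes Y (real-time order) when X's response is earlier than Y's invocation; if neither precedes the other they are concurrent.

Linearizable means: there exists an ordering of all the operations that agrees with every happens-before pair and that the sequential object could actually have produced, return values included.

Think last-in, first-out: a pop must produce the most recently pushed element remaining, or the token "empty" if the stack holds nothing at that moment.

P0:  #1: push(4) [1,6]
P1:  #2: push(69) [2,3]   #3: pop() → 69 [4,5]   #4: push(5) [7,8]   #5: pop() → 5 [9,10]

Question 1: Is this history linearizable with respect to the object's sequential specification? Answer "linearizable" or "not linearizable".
a witness: #1, #2, #3, #4, #5
step 1: #1 push(4) — stack <4>
step 2: #2 push(69) — stack <4,69>
step 3: #3 pop() → 69 — stack <4>
step 4: #4 push(5) — stack <4,5>
step 5: #5 pop() → 5 — stack <4>

linearizable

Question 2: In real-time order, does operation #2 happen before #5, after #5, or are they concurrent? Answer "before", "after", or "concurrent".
#2 spans [2,3], #5 spans [9,10]
resp(#2)=3 < inv(#5)=9

before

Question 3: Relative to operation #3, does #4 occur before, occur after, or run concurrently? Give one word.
#4 spans [7,8], #3 spans [4,5]
resp(#3)=5 < inv(#4)=7

after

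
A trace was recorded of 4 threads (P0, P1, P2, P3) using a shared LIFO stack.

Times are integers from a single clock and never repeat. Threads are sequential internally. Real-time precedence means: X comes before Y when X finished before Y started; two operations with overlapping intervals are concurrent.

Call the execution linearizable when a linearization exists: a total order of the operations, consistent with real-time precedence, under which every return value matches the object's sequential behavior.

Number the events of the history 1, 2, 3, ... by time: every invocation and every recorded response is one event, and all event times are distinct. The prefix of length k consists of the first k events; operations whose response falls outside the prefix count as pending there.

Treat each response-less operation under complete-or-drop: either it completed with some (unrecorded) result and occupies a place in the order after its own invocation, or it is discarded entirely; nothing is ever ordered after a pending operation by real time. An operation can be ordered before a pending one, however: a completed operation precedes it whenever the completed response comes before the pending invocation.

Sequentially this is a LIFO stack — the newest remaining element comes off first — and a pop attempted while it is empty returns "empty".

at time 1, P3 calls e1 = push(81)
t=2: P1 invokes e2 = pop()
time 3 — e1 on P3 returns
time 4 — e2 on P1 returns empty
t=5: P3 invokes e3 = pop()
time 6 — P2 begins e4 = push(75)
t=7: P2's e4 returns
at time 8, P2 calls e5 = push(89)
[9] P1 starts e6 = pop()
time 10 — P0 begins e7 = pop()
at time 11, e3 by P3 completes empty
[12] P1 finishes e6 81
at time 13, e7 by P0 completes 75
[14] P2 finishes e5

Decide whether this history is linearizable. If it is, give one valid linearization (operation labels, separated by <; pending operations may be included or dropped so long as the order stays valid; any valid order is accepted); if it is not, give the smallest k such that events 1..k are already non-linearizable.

after step 1 (e2 pop() → empty): stack <>
after step 2 (e1 push(81)): stack <81>
after step 3 (e4 push(75)): stack <81,75>
after step 4 (e7 pop() → 75): stack <81>
after step 5 (e6 pop() → 81): stack <>
after step 6 (e3 pop() → empty): stack <>
after step 7 (e5 push(89)): stack <89>

linearizable — witness: e2 < e1 < e4 < e7 < e6 < e3 < e5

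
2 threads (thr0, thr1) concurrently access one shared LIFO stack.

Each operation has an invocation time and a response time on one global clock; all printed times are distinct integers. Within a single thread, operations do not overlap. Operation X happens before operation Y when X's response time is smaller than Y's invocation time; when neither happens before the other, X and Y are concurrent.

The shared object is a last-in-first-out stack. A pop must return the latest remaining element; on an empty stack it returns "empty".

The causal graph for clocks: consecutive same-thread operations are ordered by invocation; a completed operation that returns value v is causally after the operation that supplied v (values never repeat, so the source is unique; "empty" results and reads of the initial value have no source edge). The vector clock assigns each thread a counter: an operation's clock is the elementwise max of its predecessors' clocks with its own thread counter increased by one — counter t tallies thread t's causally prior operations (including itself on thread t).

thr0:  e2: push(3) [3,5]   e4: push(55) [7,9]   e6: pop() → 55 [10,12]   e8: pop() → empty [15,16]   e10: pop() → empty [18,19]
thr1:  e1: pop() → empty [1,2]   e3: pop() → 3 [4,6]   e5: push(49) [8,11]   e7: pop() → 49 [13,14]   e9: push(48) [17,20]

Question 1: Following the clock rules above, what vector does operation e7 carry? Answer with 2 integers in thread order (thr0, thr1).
Answer: (1, 4)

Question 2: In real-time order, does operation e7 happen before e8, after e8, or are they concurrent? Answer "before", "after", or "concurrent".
Answer: before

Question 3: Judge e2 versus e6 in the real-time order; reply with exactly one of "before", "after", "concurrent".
Answer: before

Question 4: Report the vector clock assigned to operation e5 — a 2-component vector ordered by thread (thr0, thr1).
Answer: (1, 3)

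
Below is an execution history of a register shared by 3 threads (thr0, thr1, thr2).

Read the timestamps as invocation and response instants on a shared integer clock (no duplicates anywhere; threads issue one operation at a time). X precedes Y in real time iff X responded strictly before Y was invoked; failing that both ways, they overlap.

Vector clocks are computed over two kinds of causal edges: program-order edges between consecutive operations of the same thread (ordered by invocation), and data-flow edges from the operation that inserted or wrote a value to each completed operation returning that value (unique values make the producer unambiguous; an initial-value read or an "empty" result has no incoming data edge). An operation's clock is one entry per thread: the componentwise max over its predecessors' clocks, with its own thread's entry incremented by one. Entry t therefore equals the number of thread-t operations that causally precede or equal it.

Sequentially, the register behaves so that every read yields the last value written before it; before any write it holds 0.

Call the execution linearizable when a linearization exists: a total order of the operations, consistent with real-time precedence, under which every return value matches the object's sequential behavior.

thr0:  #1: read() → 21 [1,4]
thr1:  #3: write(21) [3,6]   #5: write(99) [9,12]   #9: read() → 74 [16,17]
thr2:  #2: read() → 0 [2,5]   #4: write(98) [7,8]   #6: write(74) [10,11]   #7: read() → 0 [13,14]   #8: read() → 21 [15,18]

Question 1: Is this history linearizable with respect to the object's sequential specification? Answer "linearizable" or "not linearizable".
not linearizable

cut after 13 events: linearizable; cut after 14 events (#7 responds, time 14): not linearizable
every one of the 12 real-time-consistent orders over 7 completed register ops fails the sequential spec
for example #1, #2, #3, #4, #5, #6, #7 fails at step 1: #1 read() → 21 is not legal there
for example #1, #2, #3, #4, #6, #5, #7 fails at step 1: #1 read() → 21 is not legal there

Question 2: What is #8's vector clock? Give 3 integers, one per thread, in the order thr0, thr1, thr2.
(0, 1, 5)

#2 (invocation 2): nothing precedes it; thr2's component alone gives (0, 0, 1)
#3 (invocation 3): nothing precedes it; thr1's component alone gives (0, 1, 0)
invoked at 7, #4 merges VC(#2)=(0, 0, 1) and bumps thr2's slot → (0, 0, 2)
invoked at 9, #5 merges VC(#3)=(0, 1, 0) and bumps thr1's slot → (0, 2, 0)
invoked at 1, #1 merges VC(#3)=(0, 1, 0) and bumps thr0's slot → (1, 1, 0)
invoked at 10, #6 merges VC(#4)=(0, 0, 2) and bumps thr2's slot → (0, 0, 3)
invoked at 13, #7 merges VC(#6)=(0, 0, 3) and bumps thr2's slot → (0, 0, 4)
invoked at 15, #8 merges VC(#3)=(0, 1, 0), VC(#7)=(0, 0, 4) and bumps thr2's slot → (0, 1, 5)
invoked at 16, #9 merges VC(#5)=(0, 2, 0), VC(#6)=(0, 0, 3) and bumps thr1's slot → (0, 3, 3)
target: VC(#8) = (0, 1, 5)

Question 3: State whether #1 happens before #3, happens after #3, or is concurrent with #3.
concurrent

#1 spans [1,4], #3 spans [3,6]
the intervals overlap in both directions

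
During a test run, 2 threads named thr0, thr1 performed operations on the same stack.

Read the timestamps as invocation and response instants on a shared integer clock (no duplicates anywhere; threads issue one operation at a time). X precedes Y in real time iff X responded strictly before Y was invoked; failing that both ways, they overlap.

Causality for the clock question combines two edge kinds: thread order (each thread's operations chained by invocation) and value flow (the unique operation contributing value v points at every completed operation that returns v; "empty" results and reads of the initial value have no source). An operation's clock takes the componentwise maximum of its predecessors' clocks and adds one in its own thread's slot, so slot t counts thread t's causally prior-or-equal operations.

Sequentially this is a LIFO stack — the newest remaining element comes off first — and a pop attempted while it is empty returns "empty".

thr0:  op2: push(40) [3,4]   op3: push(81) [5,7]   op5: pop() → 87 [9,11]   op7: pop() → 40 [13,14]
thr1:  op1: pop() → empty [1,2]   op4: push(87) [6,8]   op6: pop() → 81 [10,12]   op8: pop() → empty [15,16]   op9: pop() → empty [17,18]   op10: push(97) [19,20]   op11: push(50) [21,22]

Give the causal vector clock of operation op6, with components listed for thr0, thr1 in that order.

invoked at 1, op1 has no predecessors; its own thr1 bump gives (0, 1)
invoked at 3, op2 has no predecessors; its own thr0 bump gives (1, 0)
VC(op4, invoked at 6): max of VC(op1)=(0, 1), then +1 on thread thr1 → (0, 2)
VC(op3, invoked at 5): max of VC(op2)=(1, 0), then +1 on thread thr0 → (2, 0)
VC(op6, invoked at 10): max of VC(op3)=(2, 0), VC(op4)=(0, 2), then +1 on thread thr1 → (2, 3)
VC(op5, invoked at 9): max of VC(op3)=(2, 0), VC(op4)=(0, 2), then +1 on thread thr0 → (3, 2)
VC(op8, invoked at 15): max of VC(op6)=(2, 3), then +1 on thread thr1 → (2, 4)
VC(op7, invoked at 13): max of VC(op2)=(1, 0), VC(op5)=(3, 2), then +1 on thread thr0 → (4, 2)
VC(op9, invoked at 17): max of VC(op8)=(2, 4), then +1 on thread thr1 → (2, 5)
VC(op10, invoked at 19): max of VC(op9)=(2, 5), then +1 on thread thr1 → (2, 6)
VC(op11, invoked at 21): max of VC(op10)=(2, 6), then +1 on thread thr1 → (2, 7)
target: VC(op6) = (2, 3)

(2, 3)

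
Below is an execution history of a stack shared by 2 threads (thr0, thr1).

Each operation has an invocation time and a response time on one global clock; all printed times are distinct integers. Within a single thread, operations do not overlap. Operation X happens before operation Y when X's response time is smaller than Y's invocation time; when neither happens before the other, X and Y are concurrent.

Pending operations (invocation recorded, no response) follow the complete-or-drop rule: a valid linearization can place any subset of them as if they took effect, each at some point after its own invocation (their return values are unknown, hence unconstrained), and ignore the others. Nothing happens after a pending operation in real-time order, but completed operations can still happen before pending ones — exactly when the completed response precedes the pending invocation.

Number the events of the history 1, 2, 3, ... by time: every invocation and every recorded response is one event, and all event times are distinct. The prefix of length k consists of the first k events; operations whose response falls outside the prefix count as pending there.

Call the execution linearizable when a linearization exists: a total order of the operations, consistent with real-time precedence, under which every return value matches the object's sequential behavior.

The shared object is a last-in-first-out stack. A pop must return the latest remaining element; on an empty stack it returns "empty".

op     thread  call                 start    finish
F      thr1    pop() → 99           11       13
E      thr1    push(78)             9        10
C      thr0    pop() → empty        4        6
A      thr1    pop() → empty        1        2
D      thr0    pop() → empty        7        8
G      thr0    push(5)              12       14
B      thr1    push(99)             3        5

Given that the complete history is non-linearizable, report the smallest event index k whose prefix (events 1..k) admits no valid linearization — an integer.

one valid order for events 1..7 is A, C, B:
1. A pop() → empty, leaving stack <>
2. C pop() → empty, leaving stack <>
3. B push(99), leaving stack <99>
event 8 — D's response, time 8 — after it, nothing linearizes
e.g. A, B, C, D: illegal at step 3, since C pop() → empty cannot apply there
e.g. A, C, B, D: illegal at step 4, since D pop() → empty cannot apply there

8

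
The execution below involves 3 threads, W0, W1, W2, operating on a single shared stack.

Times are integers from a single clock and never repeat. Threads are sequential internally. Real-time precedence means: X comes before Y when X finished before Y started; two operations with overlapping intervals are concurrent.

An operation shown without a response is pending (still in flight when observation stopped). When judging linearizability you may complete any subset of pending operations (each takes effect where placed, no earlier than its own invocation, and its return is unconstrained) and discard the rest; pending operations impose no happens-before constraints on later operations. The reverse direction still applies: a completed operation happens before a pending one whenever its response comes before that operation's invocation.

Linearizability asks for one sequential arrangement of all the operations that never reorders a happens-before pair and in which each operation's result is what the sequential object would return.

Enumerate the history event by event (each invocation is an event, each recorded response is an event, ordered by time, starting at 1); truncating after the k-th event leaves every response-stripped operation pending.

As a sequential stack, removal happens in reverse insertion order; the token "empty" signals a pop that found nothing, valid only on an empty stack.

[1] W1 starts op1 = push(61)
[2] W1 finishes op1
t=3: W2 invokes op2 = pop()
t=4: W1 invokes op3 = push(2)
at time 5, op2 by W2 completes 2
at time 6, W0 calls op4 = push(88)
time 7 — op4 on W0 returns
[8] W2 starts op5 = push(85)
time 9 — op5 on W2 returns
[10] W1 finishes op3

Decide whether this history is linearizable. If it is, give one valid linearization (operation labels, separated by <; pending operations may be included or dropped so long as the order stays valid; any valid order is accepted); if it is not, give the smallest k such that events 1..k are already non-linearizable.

linearizable — witness: op1 < op3 < op2 < op4 < op5

1. op1 push(61), leaving stack <61>
2. op3 push(2), leaving stack <61,2>
3. op2 pop() → 2, leaving stack <61>
4. op4 push(88), leaving stack <61,88>
5. op5 push(85), leaving stack <61,88,85>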